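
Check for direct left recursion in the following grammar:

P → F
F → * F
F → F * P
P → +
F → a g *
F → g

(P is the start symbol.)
Yes, F is left-recursive

Direct left recursion occurs when N → N α for some non-terminal N (the right-hand side begins with the left-hand side itself).

P → F: starts with F
F → * F: starts with '*'
F → F * P: LEFT RECURSIVE (starts with F)
P → +: starts with '+'
F → a g *: starts with a
F → g: starts with g

The grammar has direct left recursion on: F.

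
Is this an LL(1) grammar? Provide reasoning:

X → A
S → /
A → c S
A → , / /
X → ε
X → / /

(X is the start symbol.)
Yes, the grammar is LL(1).

A grammar is LL(1) if for each non-terminal N with multiple productions, the predict sets of those productions are pairwise disjoint, where PREDICT(N → α) = (FIRST(α) \ {ε}) ∪ (FOLLOW(N) if α ⇒* ε).

Relevant sets:
  FIRST(A) = { ',', 'c' }
  FOLLOW(X) = { $ }

For X:
  PREDICT(X → A) = { ',', 'c' }
  PREDICT(X → ε) = { $ }
  PREDICT(X → '/' '/') = { '/' }
For A:
  PREDICT(A → c S) = { 'c' }
  PREDICT(A → ',' '/' '/') = { ',' }
S has a single production, so nothing to check there.

All predict sets are disjoint. The grammar IS LL(1).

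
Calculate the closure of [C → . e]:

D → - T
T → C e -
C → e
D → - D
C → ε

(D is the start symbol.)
{ [C → . e] }

To compute CLOSURE, for each item [A → α.Bβ] where B is a non-terminal, add [B → .γ] for all productions B → γ; repeat for the newly added items until nothing changes.

Start with: [C → . e]
The dot precedes the terminal e, so nothing is added.

CLOSURE = { [C → . e] }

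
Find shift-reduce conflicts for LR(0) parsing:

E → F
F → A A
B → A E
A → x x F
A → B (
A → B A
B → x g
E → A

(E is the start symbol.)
A shift-reduce conflict occurs when an LR(0) state has both:
  - a complete (reduce) item [A → α .] (dot at the end), and
  - a shift item [B → β . c γ] (dot before a terminal).

Augment with E' → E and build the canonical LR(0) collection (I0 = CLOSURE({[E' → . E]}), then GOTO on every symbol after a dot until no new states appear). It has 14 states:
  I0: { [A → . B (], [A → . B A], [A → . x x F], [B → . A E], [B → . x g], [E → . A], [E → . F], [E' → . E], [F → . A A] }  — shift
  I1: { [A → . B (], [A → . B A], [A → . x x F], [B → . A E], [B → . x g], [B → A . E], [E → . A], [E → . F], [E → A .], [F → . A A], [F → A . A] }  — shift, reduce
  I2: { [A → . B (], [A → . B A], [A → . x x F], [A → B . (], [A → B . A], [B → . A E], [B → . x g] }  — shift
  I3: { [E' → E .] }  — accept
  I4: { [E → F .] }  — reduce
  I5: { [A → x . x F], [B → x . g] }  — shift
  I6: { [B → x g .] }  — reduce
  I7: { [A → . B (], [A → . B A], [A → . x x F], [A → x x . F], [B → . A E], [B → . x g], [F → . A A] }  — shift
  I8: { [A → . B (], [A → . B A], [A → . x x F], [B → . A E], [B → . x g], [B → A . E], [E → . A], [E → . F], [F → . A A], [F → A . A] }  — shift
  I9: { [A → x x F .] }  — reduce
  I10: { [A → . B (], [A → . B A], [A → . x x F], [B → . A E], [B → . x g], [B → A . E], [E → . A], [E → . F], [E → A .], [F → . A A], [F → A . A], [F → A A .] }  — shift, 2 reduces
  I11: { [B → A E .] }  — reduce
  I12: { [A → B ( .] }  — reduce
  I13: { [A → . B (], [A → . B A], [A → . x x F], [A → B A .], [B → . A E], [B → . x g], [B → A . E], [E → . A], [E → . F], [F → . A A] }  — shift, reduce

I1 contains reduce item [E → A .] and shift items [A → . x x F], [B → . x g] — shift-reduce conflict.
I10 contains reduce items [E → A .], [F → A A .] and shift items [A → . x x F], [B → . x g] — shift-reduce conflict.
I13 contains reduce item [A → B A .] and shift items [A → . x x F], [B → . x g] — shift-reduce conflict.

Answer: Yes — I1: [E → A .] vs [A → . x x F]; I10: [E → A .] vs [A → . x x F]; I13: [A → B A .] vs [A → . x x F]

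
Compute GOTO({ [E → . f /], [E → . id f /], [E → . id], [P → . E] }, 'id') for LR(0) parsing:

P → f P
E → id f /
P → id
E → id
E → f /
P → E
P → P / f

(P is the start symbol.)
GOTO(I, 'id') = CLOSURE({ [A → αX.β] : [A → α.Xβ] ∈ I, X = 'id' })

Items with dot before 'id', with the dot advanced:
  [E → . id] → [E → id .]
  [E → . id f /] → [E → id . f /]
Closure adds nothing (no advanced item has the dot before a non-terminal).

GOTO = { [E → id . f /], [E → id .] }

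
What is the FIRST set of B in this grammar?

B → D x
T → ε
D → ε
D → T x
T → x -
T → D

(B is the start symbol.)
To compute FIRST(B), examine every production with B on the left-hand side, reading each right-hand side left to right until a non-nullable symbol is reached.

FIRST sets of the other non-terminals involved (by the same procedure, iterated to a fixed point):
  FIRST(D) = { 'x', ε }

From B → D x:
  - D is a non-terminal: add FIRST(D) \ {ε} = { 'x' }
    D is nullable, so continue to the next symbol
  - x is a terminal: add 'x' and stop

Collecting: FIRST(B) = { 'x' }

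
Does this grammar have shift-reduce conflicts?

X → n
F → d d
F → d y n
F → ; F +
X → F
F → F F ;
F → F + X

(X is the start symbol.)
A shift-reduce conflict occurs when an LR(0) state has both:
  - a complete (reduce) item [A → α .] (dot at the end), and
  - a shift item [B → β . c γ] (dot before a terminal).

Augment with X' → X and build the canonical LR(0) collection (I0 = CLOSURE({[X' → . X]}), then GOTO on every symbol after a dot until no new states appear). It has 15 states:
  I0: { [F → . ; F +], [F → . F + X], [F → . F F ;], [F → . d d], [F → . d y n], [X → . F], [X → . n], [X' → . X] }  — shift
  I1: { [F → . ; F +], [F → . F + X], [F → . F F ;], [F → . d d], [F → . d y n], [F → ; . F +] }  — shift
  I2: { [F → . ; F +], [F → . F + X], [F → . F F ;], [F → . d d], [F → . d y n], [F → F . + X], [F → F . F ;], [X → F .] }  — shift, reduce
  I3: { [X' → X .] }  — accept
  I4: { [F → d . d], [F → d . y n] }  — shift
  I5: { [X → n .] }  — reduce
  I6: { [F → d d .] }  — reduce
  I7: { [F → d y . n] }  — shift
  I8: { [F → d y n .] }  — reduce
  I9: { [F → . ; F +], [F → . F + X], [F → . F F ;], [F → . d d], [F → . d y n], [F → F + . X], [X → . F], [X → . n] }  — shift
  I10: { [F → . ; F +], [F → . F + X], [F → . F F ;], [F → . d d], [F → . d y n], [F → F . + X], [F → F . F ;], [F → F F . ;] }  — shift
  I11: { [F → . ; F +], [F → . F + X], [F → . F F ;], [F → . d d], [F → . d y n], [F → ; . F +], [F → F F ; .] }  — shift, reduce
  I12: { [F → . ; F +], [F → . F + X], [F → . F F ;], [F → . d d], [F → . d y n], [F → ; F . +], [F → F . + X], [F → F . F ;] }  — shift
  I13: { [F → . ; F +], [F → . F + X], [F → . F F ;], [F → . d d], [F → . d y n], [F → ; F + .], [F → F + . X], [X → . F], [X → . n] }  — shift, reduce
  I14: { [F → F + X .] }  — reduce

I2 contains reduce item [X → F .] and shift items [F → . ; F +], [F → F . + X], [F → . d d], [F → . d y n] — shift-reduce conflict.
I11 contains reduce item [F → F F ; .] and shift items [F → . ; F +], [F → . d d], [F → . d y n] — shift-reduce conflict.
I13 contains reduce item [F → ; F + .] and shift items [F → . ; F +], [F → . d d], [F → . d y n], [X → . n] — shift-reduce conflict.

Answer: Yes — I2: [X → F .] vs [F → . ; F +]; I11: [F → F F ; .] vs [F → . ; F +]; I13: [F → ; F + .] vs [F → . ; F +]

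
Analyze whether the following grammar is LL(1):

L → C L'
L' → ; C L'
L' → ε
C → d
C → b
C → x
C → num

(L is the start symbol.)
Yes, the grammar is LL(1).

A grammar is LL(1) if for each non-terminal N with multiple productions, the predict sets of those productions are pairwise disjoint, where PREDICT(N → α) = (FIRST(α) \ {ε}) ∪ (FOLLOW(N) if α ⇒* ε).

Relevant sets:
  FOLLOW(L') = { $ }

For L':
  PREDICT(L' → ';' C L') = { ';' }
  PREDICT(L' → ε) = { $ }
For C:
  PREDICT(C → d) = { 'd' }
  PREDICT(C → b) = { 'b' }
  PREDICT(C → x) = { 'x' }
  PREDICT(C → num) = { 'num' }
L has a single production, so nothing to check there.

All predict sets are disjoint. The grammar IS LL(1).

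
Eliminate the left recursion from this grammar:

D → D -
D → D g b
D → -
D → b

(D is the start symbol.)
D → - D'
D → b D'
D' → - D'
D' → g b D'
D' → ε

D is directly left-recursive. The standard transformation for
  A → A α₁ | ... | A α_m | β₁ | ... | β_n
is
  A  → β₁ A' | ... | β_n A'
  A' → α₁ A' | ... | α_m A' | ε

D → - becomes D → - D'
D → b becomes D → b D'
D → D - becomes D' → - D'
D → D g b becomes D' → g b D'
Add D' → ε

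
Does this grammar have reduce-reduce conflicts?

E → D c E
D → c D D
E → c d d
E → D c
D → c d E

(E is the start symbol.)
Augment with E' → E and build the canonical LR(0) collection (I0 = CLOSURE({[E' → . E]}), then GOTO on every symbol after a dot until no new states appear). It has 13 states:
  I0: { [D → . c D D], [D → . c d E], [E → . D c E], [E → . D c], [E → . c d d], [E' → . E] }  — shift
  I1: { [E → D . c E], [E → D . c] }  — shift
  I2: { [E' → E .] }  — accept
  I3: { [D → . c D D], [D → . c d E], [D → c . D D], [D → c . d E], [E → c . d d] }  — shift
  I4: { [D → . c D D], [D → . c d E], [D → c D . D] }  — shift
  I5: { [D → . c D D], [D → . c d E], [D → c . D D], [D → c . d E] }  — shift
  I6: { [D → . c D D], [D → . c d E], [D → c d . E], [E → . D c E], [E → . D c], [E → . c d d], [E → c d . d] }  — shift
  I7: { [D → c d E .] }  — reduce
  I8: { [E → c d d .] }  — reduce
  I9: { [D → . c D D], [D → . c d E], [D → c d . E], [E → . D c E], [E → . D c], [E → . c d d] }  — shift
  I10: { [D → c D D .] }  — reduce
  I11: { [D → . c D D], [D → . c d E], [E → . D c E], [E → . D c], [E → . c d d], [E → D c . E], [E → D c .] }  — shift, reduce
  I12: { [E → D c E .] }  — reduce

No state contains more than one complete item.

Answer: No reduce-reduce conflicts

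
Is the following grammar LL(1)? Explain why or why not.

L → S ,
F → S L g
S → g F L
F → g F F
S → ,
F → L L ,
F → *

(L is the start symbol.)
No. Predict set conflict for F: { 'g' }

Relevant sets:
  FIRST(S) = { ',', 'g' }
  FIRST(L) = { ',', 'g' }

For F:
  PREDICT(F → S L g) = { ',', 'g' }
  PREDICT(F → g F F) = { 'g' }
  PREDICT(F → L L ',') = { ',', 'g' }
  PREDICT(F → '*') = { '*' }
For S:
  PREDICT(S → g F L) = { 'g' }
  PREDICT(S → ',') = { ',' }
L has a single production, so nothing to check there.

Conflict found: Predict set conflict for F: { 'g' }
The grammar is NOT LL(1).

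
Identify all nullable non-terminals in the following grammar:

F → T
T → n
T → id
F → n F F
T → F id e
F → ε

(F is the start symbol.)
A non-terminal is nullable if it can derive ε (the empty string): either it has an ε-production, or it has a production whose right-hand side consists entirely of nullable non-terminals.

ε-productions: F → ε
So F is immediately nullable.
No further non-terminal can be added: every production for the remaining non-terminals contains a terminal or a non-nullable non-terminal.
Nullable = { 'F' }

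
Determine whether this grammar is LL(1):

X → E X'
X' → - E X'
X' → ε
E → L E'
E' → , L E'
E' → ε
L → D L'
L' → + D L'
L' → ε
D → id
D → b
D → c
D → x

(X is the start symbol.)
Yes, the grammar is LL(1).

A grammar is LL(1) if for each non-terminal N with multiple productions, the predict sets of those productions are pairwise disjoint, where PREDICT(N → α) = (FIRST(α) \ {ε}) ∪ (FOLLOW(N) if α ⇒* ε).

Relevant sets:
  FOLLOW(X') = { $ }
  FOLLOW(E') = { $, '-' }
  FOLLOW(L') = { $, ',', '-' }

For X':
  PREDICT(X' → '-' E X') = { '-' }
  PREDICT(X' → ε) = { $ }
For E':
  PREDICT(E' → ',' L E') = { ',' }
  PREDICT(E' → ε) = { $, '-' }
For L':
  PREDICT(L' → '+' D L') = { '+' }
  PREDICT(L' → ε) = { $, ',', '-' }
For D:
  PREDICT(D → id) = { 'id' }
  PREDICT(D → b) = { 'b' }
  PREDICT(D → c) = { 'c' }
  PREDICT(D → x) = { 'x' }
X, E, L have a single production, so nothing to check there.

All predict sets are disjoint. The grammar IS LL(1).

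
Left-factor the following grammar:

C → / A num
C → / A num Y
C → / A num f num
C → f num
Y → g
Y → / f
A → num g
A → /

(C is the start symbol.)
C → / A num C'
C' → ε
C' → Y
C' → f num
C → f num
Y → g
Y → / f
A → num g
A → /

Left-factoring transforms A → αβ₁ | αβ₂ into A → αA' and A' → β₁ | β₂
(α is the longest common prefix among the alternatives). Repeat until
no nonterminal has two alternatives with a common prefix.

Round 1: C has alternatives sharing prefix '/ A num'. Introduce C': C → / A num C'
  Add: C' → ε
  Add: C' → Y
  Add: C' → f num

No remaining common prefixes — done.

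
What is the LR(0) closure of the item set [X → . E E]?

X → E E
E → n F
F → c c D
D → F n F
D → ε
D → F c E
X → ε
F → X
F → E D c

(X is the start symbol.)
{ [E → . n F], [X → . E E] }

To compute CLOSURE, for each item [A → α.Bβ] where B is a non-terminal, add [B → .γ] for all productions B → γ; repeat for the newly added items until nothing changes.

Start with: [X → . E E]
  [X → . E E] has the dot before E: add [E → . n F]
No further items can be added.

CLOSURE = { [E → . n F], [X → . E E] }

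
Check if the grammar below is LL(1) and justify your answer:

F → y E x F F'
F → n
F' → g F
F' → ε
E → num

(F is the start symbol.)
No. Predict set conflict for F': { 'g' }

A grammar is LL(1) if for each non-terminal N with multiple productions, the predict sets of those productions are pairwise disjoint, where PREDICT(N → α) = (FIRST(α) \ {ε}) ∪ (FOLLOW(N) if α ⇒* ε).

Relevant sets:
  FOLLOW(F') = { $, 'g' }

For F:
  PREDICT(F → y E x F F') = { 'y' }
  PREDICT(F → n) = { 'n' }
For F':
  PREDICT(F' → g F) = { 'g' }
  PREDICT(F' → ε) = { $, 'g' }
E has a single production, so nothing to check there.

Conflict found: Predict set conflict for F': { 'g' }
The grammar is NOT LL(1).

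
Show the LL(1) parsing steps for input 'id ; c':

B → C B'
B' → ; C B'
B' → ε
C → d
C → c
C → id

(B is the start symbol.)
LL(1) parsing maintains a stack (initially the start symbol over $) and the input. At each step: if the stack top is a terminal, match it against the current input token; if it is a non-terminal N, replace it with the RHS of M[N, lookahead] (the unique production whose predict set contains the lookahead).

Stack is shown with the top on the left.

Stack     Input     Action
--------------------------
B $       id ; c $  output B → C B'
C B' $    id ; c $  output C → id
id B' $   id ; c $  match 'id'
B' $      ; c $     output B' → ; C B'
; C B' $  ; c $     match ';'
C B' $    c $       output C → c
c B' $    c $       match 'c'
B' $      $         output B' → ε
$         $         accept

The string is accepted.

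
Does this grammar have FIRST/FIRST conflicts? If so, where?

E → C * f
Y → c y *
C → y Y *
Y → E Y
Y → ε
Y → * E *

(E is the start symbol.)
No FIRST/FIRST conflicts.

A FIRST/FIRST conflict occurs when two productions N → α and N → β for the same non-terminal have FIRST(α) ∩ FIRST(β) ≠ ∅ (with ε ∈ FIRST of a nullable right-hand side, so two nullable alternatives also conflict).

FIRST sets of the non-terminals at (or reachable through a nullable prefix from) the front of some alternative:
  FIRST(E) = { 'y' }

Productions for Y:
  Y → c y *: FIRST = { 'c' }
  Y → E Y: FIRST = { 'y' }
  Y → ε: FIRST = { ε }
  Y → * E *: FIRST = { '*' }
E, C have only one production, so no FIRST/FIRST conflict is possible there.

All alternatives of each non-terminal have pairwise disjoint FIRST sets.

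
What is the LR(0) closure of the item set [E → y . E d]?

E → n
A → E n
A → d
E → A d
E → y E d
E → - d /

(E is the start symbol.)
To compute CLOSURE, for each item [A → α.Bβ] where B is a non-terminal, add [B → .γ] for all productions B → γ; repeat for the newly added items until nothing changes.

Start with: [E → y . E d]
  [E → y . E d] has the dot before E: add [E → . n], [E → . A d], [E → . y E d], [E → . - d /]
  [E → . A d] has the dot before A: add [A → . E n], [A → . d]
No further items can be added.

CLOSURE = { [A → . E n], [A → . d], [E → . - d /], [E → . A d], [E → . n], [E → . y E d], [E → y . E d] }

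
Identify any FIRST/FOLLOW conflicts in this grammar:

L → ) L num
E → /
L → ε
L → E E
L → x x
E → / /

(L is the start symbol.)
A FIRST/FOLLOW conflict occurs when a non-terminal N has a nullable alternative N → β (β ⇒* ε) and another alternative N → α with FIRST(α) ∩ FOLLOW(N) ≠ ∅: on such a lookahead the parser cannot decide between expanding α and letting N vanish via β.

Nullable non-terminals: L.
FIRST sets used below: FIRST(E) = { '/' }

L: nullable alternative(s) L → ε; FOLLOW(L) = { $, 'num' }
  L → ) L num: FIRST \ {ε} = { ')' } — disjoint from FOLLOW(L)
  L → ε: FIRST \ {ε} = { } — this is the only nullable alternative, skip
  L → E E: FIRST \ {ε} = { '/' } — disjoint from FOLLOW(L)
  L → x x: FIRST \ {ε} = { 'x' } — disjoint from FOLLOW(L)

E has no nullable alternative, so no FIRST/FOLLOW check is needed there.

No FIRST/FOLLOW conflicts found.

Answer: No FIRST/FOLLOW conflicts.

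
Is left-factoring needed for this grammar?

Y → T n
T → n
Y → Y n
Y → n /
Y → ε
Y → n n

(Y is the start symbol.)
Left-factoring is needed when two productions for the same non-terminal
share a common prefix on the right-hand side.

Productions for Y:
  Y → T n
  Y → Y n
  Y → n /
  Y → ε
  Y → n n

Found common prefix 'n' in productions for Y

Answer: Yes, Y has productions with common prefix 'n'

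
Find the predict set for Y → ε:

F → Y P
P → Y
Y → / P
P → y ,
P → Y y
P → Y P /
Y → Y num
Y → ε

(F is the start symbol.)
{ $, '/', 'num', 'y' }

PREDICT(Y → ε) = (FIRST(RHS) \ {ε}) ∪ (FOLLOW(Y) if ε ∈ FIRST(RHS), i.e. RHS ⇒* ε)
The right-hand side is ε (FIRST(ε) = { ε }), so the predict set is FOLLOW(Y) = { $, '/', 'num', 'y' }
PREDICT(Y → ε) = { $, '/', 'num', 'y' }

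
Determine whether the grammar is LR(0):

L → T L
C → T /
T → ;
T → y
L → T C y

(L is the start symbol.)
A grammar is LR(0) if no state in the canonical LR(0) collection has:
  - both a shift item (dot before a terminal) and a complete item (shift-reduce conflict), or
  - two or more complete items (reduce-reduce conflict; the accept item [L' → L .] counts as a complete item here).

Augment with L' → L and build the canonical LR(0) collection (I0 = CLOSURE({[L' → . L]}), then GOTO on every symbol after a dot until no new states appear). It has 10 states:
  I0: { [L → . T C y], [L → . T L], [L' → . L], [T → . ;], [T → . y] }  — shift
  I1: { [T → ; .] }  — reduce
  I2: { [L' → L .] }  — accept
  I3: { [C → . T /], [L → . T C y], [L → . T L], [L → T . C y], [L → T . L], [T → . ;], [T → . y] }  — shift
  I4: { [T → y .] }  — reduce
  I5: { [L → T C . y] }  — shift
  I6: { [L → T L .] }  — reduce
  I7: { [C → . T /], [C → T . /], [L → . T C y], [L → . T L], [L → T . C y], [L → T . L], [T → . ;], [T → . y] }  — shift
  I8: { [C → T / .] }  — reduce
  I9: { [L → T C y .] }  — reduce

Every state is either a pure shift/goto state or contains exactly one complete item and nothing to shift — no conflicts. The grammar is LR(0).

Answer: Yes, the grammar is LR(0)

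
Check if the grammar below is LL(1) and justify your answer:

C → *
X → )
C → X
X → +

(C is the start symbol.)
A grammar is LL(1) if for each non-terminal N with multiple productions, the predict sets of those productions are pairwise disjoint, where PREDICT(N → α) = (FIRST(α) \ {ε}) ∪ (FOLLOW(N) if α ⇒* ε).

Relevant sets:
  FIRST(X) = { ')', '+' }

For C:
  PREDICT(C → '*') = { '*' }
  PREDICT(C → X) = { ')', '+' }
For X:
  PREDICT(X → ')') = { ')' }
  PREDICT(X → '+') = { '+' }

All predict sets are disjoint. The grammar IS LL(1).

Answer: Yes, the grammar is LL(1).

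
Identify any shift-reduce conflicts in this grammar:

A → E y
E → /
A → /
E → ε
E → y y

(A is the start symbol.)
A shift-reduce conflict occurs when an LR(0) state has both:
  - a complete (reduce) item [A → α .] (dot at the end), and
  - a shift item [B → β . c γ] (dot before a terminal).

Augment with A' → A and build the canonical LR(0) collection (I0 = CLOSURE({[A' → . A]}), then GOTO on every symbol after a dot until no new states appear). It has 7 states:
  I0: { [A → . /], [A → . E y], [A' → . A], [E → . /], [E → . y y], [E → .] }  — shift, reduce
  I1: { [A → / .], [E → / .] }  — 2 reduces
  I2: { [A' → A .] }  — accept
  I3: { [A → E . y] }  — shift
  I4: { [E → y . y] }  — shift
  I5: { [E → y y .] }  — reduce
  I6: { [A → E y .] }  — reduce

I0 contains reduce item [E → .] and shift items [A → . /], [E → . /], [E → . y y] — shift-reduce conflict.

Answer: Yes — I0: [E → .] vs [A → . /]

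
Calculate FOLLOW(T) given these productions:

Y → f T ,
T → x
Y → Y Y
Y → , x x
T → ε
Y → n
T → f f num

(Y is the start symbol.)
To compute FOLLOW(T), find every occurrence of T on a right-hand side N → α T β: add FIRST(β) \ {ε}, and if β is empty or nullable also add FOLLOW(N). Iterate to a fixed point.

In Y → f T ,: T is followed by ',', add FIRST(',') \ {ε} = { ',' }

Taking the union: FOLLOW(T) = { ',' }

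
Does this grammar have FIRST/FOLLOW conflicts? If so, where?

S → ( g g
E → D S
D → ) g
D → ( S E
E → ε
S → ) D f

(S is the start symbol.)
Nullable non-terminals: E.
FIRST sets used below: FIRST(D) = { '(', ')' }

E: nullable alternative(s) E → ε; FOLLOW(E) = { '(', ')', 'f' }
  E → D S: FIRST \ {ε} = { '(', ')' } — overlaps FOLLOW(E) on { '(', ')' }: CONFLICT
  E → ε: FIRST \ {ε} = { } — this is the only nullable alternative, skip

D, S have no nullable alternative, so no FIRST/FOLLOW check is needed there.

So the grammar has 1 FIRST/FOLLOW conflict (marked CONFLICT above).

Answer: Yes. E → D S with FOLLOW(E) on { '(', ')' }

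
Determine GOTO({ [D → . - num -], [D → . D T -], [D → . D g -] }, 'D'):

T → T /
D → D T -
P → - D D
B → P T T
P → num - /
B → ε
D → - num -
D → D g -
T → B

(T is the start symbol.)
GOTO(I, 'D') = CLOSURE({ [A → αX.β] : [A → α.Xβ] ∈ I, X = 'D' })

Items with dot before 'D', with the dot advanced:
  [D → . D T -] → [D → D . T -]
  [D → . D g -] → [D → D . g -]
Closure of the advanced items:
  [D → D . T -] has the dot before T: add [T → . T /], [T → . B]
  [T → . B] has the dot before B: add [B → . P T T], [B → .]
  [B → . P T T] has the dot before P: add [P → . - D D], [P → . num - /]

GOTO = { [B → . P T T], [B → .], [D → D . T -], [D → D . g -], [P → . - D D], [P → . num - /], [T → . B], [T → . T /] }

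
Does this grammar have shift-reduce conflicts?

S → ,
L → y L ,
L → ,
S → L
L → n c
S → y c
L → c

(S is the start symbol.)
Augment with S' → S and build the canonical LR(0) collection (I0 = CLOSURE({[S' → . S]}), then GOTO on every symbol after a dot until no new states appear). It has 13 states:
  I0: { [L → . ,], [L → . c], [L → . n c], [L → . y L ,], [S → . ,], [S → . L], [S → . y c], [S' → . S] }  — shift
  I1: { [L → , .], [S → , .] }  — 2 reduces
  I2: { [S → L .] }  — reduce
  I3: { [S' → S .] }  — accept
  I4: { [L → c .] }  — reduce
  I5: { [L → n . c] }  — shift
  I6: { [L → . ,], [L → . c], [L → . n c], [L → . y L ,], [L → y . L ,], [S → y . c] }  — shift
  I7: { [L → , .] }  — reduce
  I8: { [L → y L . ,] }  — shift
  I9: { [L → c .], [S → y c .] }  — 2 reduces
  I10: { [L → . ,], [L → . c], [L → . n c], [L → . y L ,], [L → y . L ,] }  — shift
  I11: { [L → y L , .] }  — reduce
  I12: { [L → n c .] }  — reduce

No state contains both a complete item and a shift item.

Answer: No shift-reduce conflicts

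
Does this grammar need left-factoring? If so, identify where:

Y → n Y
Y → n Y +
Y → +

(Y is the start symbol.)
Yes, Y has productions with common prefix 'n Y'

Left-factoring is needed when two productions for the same non-terminal
share a common prefix on the right-hand side.

Productions for Y:
  Y → n Y
  Y → n Y +
  Y → +

Found common prefix 'n Y' in productions for Y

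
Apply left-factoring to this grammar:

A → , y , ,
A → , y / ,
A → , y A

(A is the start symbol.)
Left-factoring transforms A → αβ₁ | αβ₂ into A → αA' and A' → β₁ | β₂
(α is the longest common prefix among the alternatives). Repeat until
no nonterminal has two alternatives with a common prefix.

Round 1: A has alternatives sharing prefix ', y'. Introduce A': A → , y A'
  Add: A' → , ,
  Add: A' → / ,
  Add: A' → A

No remaining common prefixes — done.

Resulting grammar:
A → , y A'
A' → , ,
A' → / ,
A' → A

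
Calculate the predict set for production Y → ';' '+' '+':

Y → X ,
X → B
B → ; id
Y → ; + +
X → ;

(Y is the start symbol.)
PREDICT(Y → ';' '+' '+') = (FIRST(RHS) \ {ε}) ∪ (FOLLOW(Y) if ε ∈ FIRST(RHS), i.e. RHS ⇒* ε)
FIRST(';' '+' '+') = { ';' }
ε ∉ FIRST(';' '+' '+'), so FOLLOW(Y) is not added.
PREDICT(Y → ';' '+' '+') = { ';' }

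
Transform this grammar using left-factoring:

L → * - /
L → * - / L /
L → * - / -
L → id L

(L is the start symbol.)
Left-factoring transforms A → αβ₁ | αβ₂ into A → αA' and A' → β₁ | β₂
(α is the longest common prefix among the alternatives). Repeat until
no nonterminal has two alternatives with a common prefix.

Round 1: L has alternatives sharing prefix '* - /'. Introduce L': L → * - / L'
  Add: L' → ε
  Add: L' → L /
  Add: L' → -

No remaining common prefixes — done.

Resulting grammar:
L → * - / L'
L' → ε
L' → L /
L' → -
L → id L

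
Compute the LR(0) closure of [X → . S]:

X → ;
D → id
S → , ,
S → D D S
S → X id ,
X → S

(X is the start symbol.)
Start with: [X → . S]
  [X → . S] has the dot before S: add [S → . , ,], [S → . D D S], [S → . X id ,]
  [S → . D D S] has the dot before D: add [D → . id]
  [S → . X id ,] has the dot before X: add [X → . ;]
No further items can be added.

CLOSURE = { [D → . id], [S → . , ,], [S → . D D S], [S → . X id ,], [X → . ;], [X → . S] }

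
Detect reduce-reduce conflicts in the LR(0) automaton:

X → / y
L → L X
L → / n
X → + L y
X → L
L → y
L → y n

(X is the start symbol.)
Yes — I12: [L → y .] vs [X → + L y .]

A reduce-reduce conflict occurs when an LR(0) state has two complete items [A → α .] and [B → β .] — both call for a reduction, and with no lookahead the parser cannot choose between them.

Augment with X' → X and build the canonical LR(0) collection (I0 = CLOSURE({[X' → . X]}), then GOTO on every symbol after a dot until no new states appear). It has 13 states:
  I0: { [L → . / n], [L → . L X], [L → . y n], [L → . y], [X → . + L y], [X → . / y], [X → . L], [X' → . X] }  — shift
  I1: { [L → . / n], [L → . L X], [L → . y n], [L → . y], [X → + . L y] }  — shift
  I2: { [L → / . n], [X → / . y] }  — shift
  I3: { [L → . / n], [L → . L X], [L → . y n], [L → . y], [L → L . X], [X → . + L y], [X → . / y], [X → . L], [X → L .] }  — shift, reduce
  I4: { [X' → X .] }  — accept
  I5: { [L → y . n], [L → y .] }  — shift, reduce
  I6: { [L → y n .] }  — reduce
  I7: { [L → L X .] }  — reduce
  I8: { [L → / n .] }  — reduce
  I9: { [X → / y .] }  — reduce
  I10: { [L → / . n] }  — shift
  I11: { [L → . / n], [L → . L X], [L → . y n], [L → . y], [L → L . X], [X → + L . y], [X → . + L y], [X → . / y], [X → . L] }  — shift
  I12: { [L → y . n], [L → y .], [X → + L y .] }  — shift, 2 reduces

I12 contains complete items [L → y .], [X → + L y .] — reduce-reduce conflict.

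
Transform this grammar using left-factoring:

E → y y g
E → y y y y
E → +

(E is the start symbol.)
Left-factoring transforms A → αβ₁ | αβ₂ into A → αA' and A' → β₁ | β₂
(α is the longest common prefix among the alternatives). Repeat until
no nonterminal has two alternatives with a common prefix.

Round 1: E has alternatives sharing prefix 'y y'. Introduce E': E → y y E'
  Add: E' → g
  Add: E' → y y

No remaining common prefixes — done.

Resulting grammar:
E → y y E'
E' → g
E' → y y
E → +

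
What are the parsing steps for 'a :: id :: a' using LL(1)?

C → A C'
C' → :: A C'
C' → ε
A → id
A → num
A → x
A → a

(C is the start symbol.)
Stack is shown with the top on the left.

Stack      Input           Action
---------------------------------
C $        a :: id :: a $  output C → A C'
A C' $     a :: id :: a $  output A → a
a C' $     a :: id :: a $  match 'a'
C' $       :: id :: a $    output C' → :: A C'
:: A C' $  :: id :: a $    match '::'
A C' $     id :: a $       output A → id
id C' $    id :: a $       match 'id'
C' $       :: a $          output C' → :: A C'
:: A C' $  :: a $          match '::'
A C' $     a $             output A → a
a C' $     a $             match 'a'
C' $       $               output C' → ε
$          $               accept

The string is accepted.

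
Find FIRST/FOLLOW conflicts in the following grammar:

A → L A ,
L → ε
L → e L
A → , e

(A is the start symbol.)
Yes. L → e L with FOLLOW(L) on { 'e' }

A FIRST/FOLLOW conflict occurs when a non-terminal N has a nullable alternative N → β (β ⇒* ε) and another alternative N → α with FIRST(α) ∩ FOLLOW(N) ≠ ∅: on such a lookahead the parser cannot decide between expanding α and letting N vanish via β.

Nullable non-terminals: L.

L: nullable alternative(s) L → ε; FOLLOW(L) = { ',', 'e' }
  L → ε: FIRST \ {ε} = { } — this is the only nullable alternative, skip
  L → e L: FIRST \ {ε} = { 'e' } — overlaps FOLLOW(L) on { 'e' }: CONFLICT

A has no nullable alternative, so no FIRST/FOLLOW check is needed there.

So the grammar has 1 FIRST/FOLLOW conflict (marked CONFLICT above).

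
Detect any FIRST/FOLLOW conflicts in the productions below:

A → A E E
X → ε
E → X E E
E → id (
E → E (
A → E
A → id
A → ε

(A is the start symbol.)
Nullable non-terminals: A, X.
FIRST sets used below: FIRST(A) = { 'id', ε }, FIRST(E) = { 'id' }

A: nullable alternative(s) A → ε; FOLLOW(A) = { $, 'id' }
  A → A E E: FIRST \ {ε} = { 'id' } — overlaps FOLLOW(A) on { 'id' }: CONFLICT
  A → E: FIRST \ {ε} = { 'id' } — overlaps FOLLOW(A) on { 'id' }: CONFLICT
  A → id: FIRST \ {ε} = { 'id' } — overlaps FOLLOW(A) on { 'id' }: CONFLICT
  A → ε: FIRST \ {ε} = { } — this is the only nullable alternative, skip
X has a nullable alternative but only one production, so nothing to check.

E has no nullable alternative, so no FIRST/FOLLOW check is needed there.

So the grammar has 3 FIRST/FOLLOW conflicts (marked CONFLICT above).

Answer: Yes. A → A E E with FOLLOW(A) on { 'id' }; A → E with FOLLOW(A) on { 'id' }; A → id with FOLLOW(A) on { 'id' }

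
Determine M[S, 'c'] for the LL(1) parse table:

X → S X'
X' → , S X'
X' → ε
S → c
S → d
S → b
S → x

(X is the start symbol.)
To find M[S, 'c'], we find productions for S where 'c' is in the predict set (PREDICT(N → α) = (FIRST(α) \ {ε}) ∪ (FOLLOW(N) if α ⇒* ε)).

S → c: PREDICT = { 'c' }
  'c' is in predict set, so this production goes in M[S, 'c']
S → d: PREDICT = { 'd' }
S → b: PREDICT = { 'b' }
S → x: PREDICT = { 'x' }

M[S, 'c'] = S → c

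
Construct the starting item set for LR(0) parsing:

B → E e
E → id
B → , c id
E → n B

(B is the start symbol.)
First, augment the grammar with B' → B
I₀ = CLOSURE({ [B' → . B] }):
  [B' → . B] has the dot before B: add [B → . E e], [B → . , c id]
  [B → . E e] has the dot before E: add [E → . id], [E → . n B]
No further items can be added.

I₀ = { [B → . , c id], [B → . E e], [B' → . B], [E → . id], [E → . n B] }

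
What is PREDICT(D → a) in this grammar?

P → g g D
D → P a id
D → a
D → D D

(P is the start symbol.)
{ 'a' }

PREDICT(D → a) = (FIRST(RHS) \ {ε}) ∪ (FOLLOW(D) if ε ∈ FIRST(RHS), i.e. RHS ⇒* ε)
FIRST(a) = { 'a' }
ε ∉ FIRST(a), so FOLLOW(D) is not added.
PREDICT(D → a) = { 'a' }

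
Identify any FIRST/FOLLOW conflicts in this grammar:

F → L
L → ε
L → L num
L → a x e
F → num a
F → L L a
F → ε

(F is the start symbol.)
Yes. L → L num with FOLLOW(L) on { 'a', 'num' }; L → a x e with FOLLOW(L) on { 'a' }

Nullable non-terminals: F, L.
FIRST sets used below: FIRST(L) = { 'a', 'num', ε }

F: nullable alternative(s) F → L, F → ε; FOLLOW(F) = { $ }
  F → L: FIRST \ {ε} = { 'a', 'num' } — disjoint from FOLLOW(F)
  F → num a: FIRST \ {ε} = { 'num' } — disjoint from FOLLOW(F)
  F → L L a: FIRST \ {ε} = { 'a', 'num' } — disjoint from FOLLOW(F)
  F → ε: FIRST \ {ε} = { } — disjoint from FOLLOW(F)

L: nullable alternative(s) L → ε; FOLLOW(L) = { $, 'a', 'num' }
  L → ε: FIRST \ {ε} = { } — this is the only nullable alternative, skip
  L → L num: FIRST \ {ε} = { 'a', 'num' } — overlaps FOLLOW(L) on { 'a', 'num' }: CONFLICT
  L → a x e: FIRST \ {ε} = { 'a' } — overlaps FOLLOW(L) on { 'a' }: CONFLICT

So the grammar has 2 FIRST/FOLLOW conflicts (marked CONFLICT above).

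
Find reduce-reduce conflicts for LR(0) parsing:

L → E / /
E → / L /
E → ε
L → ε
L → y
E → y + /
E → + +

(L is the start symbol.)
Yes — I0: [E → .] vs [L → .]; I2: [E → .] vs [L → .]

A reduce-reduce conflict occurs when an LR(0) state has two complete items [A → α .] and [B → β .] — both call for a reduction, and with no lookahead the parser cannot choose between them.

Augment with L' → L and build the canonical LR(0) collection (I0 = CLOSURE({[L' → . L]}), then GOTO on every symbol after a dot until no new states appear). It has 13 states:
  I0: { [E → . + +], [E → . / L /], [E → . y + /], [E → .], [L → . E / /], [L → . y], [L → .], [L' → . L] }  — shift, 2 reduces
  I1: { [E → + . +] }  — shift
  I2: { [E → . + +], [E → . / L /], [E → . y + /], [E → .], [E → / . L /], [L → . E / /], [L → . y], [L → .] }  — shift, 2 reduces
  I3: { [L → E . / /] }  — shift
  I4: { [L' → L .] }  — accept
  I5: { [E → y . + /], [L → y .] }  — shift, reduce
  I6: { [E → y + . /] }  — shift
  I7: { [E → y + / .] }  — reduce
  I8: { [L → E / . /] }  — shift
  I9: { [L → E / / .] }  — reduce
  I10: { [E → / L . /] }  — shift
  I11: { [E → / L / .] }  — reduce
  I12: { [E → + + .] }  — reduce

I0 contains complete items [E → .], [L → .] — reduce-reduce conflict.
I2 contains complete items [E → .], [L → .] — reduce-reduce conflict.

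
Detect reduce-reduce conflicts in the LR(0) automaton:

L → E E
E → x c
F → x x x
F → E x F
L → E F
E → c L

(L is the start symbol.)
A reduce-reduce conflict occurs when an LR(0) state has two complete items [A → α .] and [B → β .] — both call for a reduction, and with no lookahead the parser cannot choose between them.

Augment with L' → L and build the canonical LR(0) collection (I0 = CLOSURE({[L' → . L]}), then GOTO on every symbol after a dot until no new states appear). It has 15 states:
  I0: { [E → . c L], [E → . x c], [L → . E E], [L → . E F], [L' → . L] }  — shift
  I1: { [E → . c L], [E → . x c], [F → . E x F], [F → . x x x], [L → E . E], [L → E . F] }  — shift
  I2: { [L' → L .] }  — accept
  I3: { [E → . c L], [E → . x c], [E → c . L], [L → . E E], [L → . E F] }  — shift
  I4: { [E → x . c] }  — shift
  I5: { [E → x c .] }  — reduce
  I6: { [E → c L .] }  — reduce
  I7: { [F → E . x F], [L → E E .] }  — shift, reduce
  I8: { [L → E F .] }  — reduce
  I9: { [E → x . c], [F → x . x x] }  — shift
  I10: { [F → x x . x] }  — shift
  I11: { [F → x x x .] }  — reduce
  I12: { [E → . c L], [E → . x c], [F → . E x F], [F → . x x x], [F → E x . F] }  — shift
  I13: { [F → E . x F] }  — shift
  I14: { [F → E x F .] }  — reduce

No state contains more than one complete item.

Answer: No reduce-reduce conflicts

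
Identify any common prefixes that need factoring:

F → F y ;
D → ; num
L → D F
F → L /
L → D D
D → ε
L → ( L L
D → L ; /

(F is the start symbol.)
Left-factoring is needed when two productions for the same non-terminal
share a common prefix on the right-hand side.

Productions for F:
  F → F y ;
  F → L /
Productions for D:
  D → ; num
  D → ε
  D → L ; /
Productions for L:
  L → D F
  L → D D
  L → ( L L

Found common prefix 'D' in productions for L

Answer: Yes, L has productions with common prefix 'D'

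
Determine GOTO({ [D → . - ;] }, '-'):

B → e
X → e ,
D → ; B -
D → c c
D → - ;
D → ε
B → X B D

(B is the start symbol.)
{ [D → - . ;] }

GOTO(I, '-') = CLOSURE({ [A → αX.β] : [A → α.Xβ] ∈ I, X = '-' })

Items with dot before '-', with the dot advanced:
  [D → . - ;] → [D → - . ;]
Closure adds nothing (no advanced item has the dot before a non-terminal).

GOTO = { [D → - . ;] }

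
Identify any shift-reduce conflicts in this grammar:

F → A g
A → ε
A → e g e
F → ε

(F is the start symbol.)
Yes — I0: [A → .] vs [A → . e g e]

A shift-reduce conflict occurs when an LR(0) state has both:
  - a complete (reduce) item [A → α .] (dot at the end), and
  - a shift item [B → β . c γ] (dot before a terminal).

Augment with F' → F and build the canonical LR(0) collection (I0 = CLOSURE({[F' → . F]}), then GOTO on every symbol after a dot until no new states appear). It has 7 states:
  I0: { [A → . e g e], [A → .], [F → . A g], [F → .], [F' → . F] }  — shift, 2 reduces
  I1: { [F → A . g] }  — shift
  I2: { [F' → F .] }  — accept
  I3: { [A → e . g e] }  — shift
  I4: { [A → e g . e] }  — shift
  I5: { [A → e g e .] }  — reduce
  I6: { [F → A g .] }  — reduce

I0 contains reduce items [A → .], [F → .] and shift item [A → . e g e] — shift-reduce conflict.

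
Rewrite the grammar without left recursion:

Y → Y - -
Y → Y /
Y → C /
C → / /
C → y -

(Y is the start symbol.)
Y → C / Y'
Y' → - - Y'
Y' → / Y'
Y' → ε
C → / /
C → y -

Y is directly left-recursive. The standard transformation for
  A → A α₁ | ... | A α_m | β₁ | ... | β_n
is
  A  → β₁ A' | ... | β_n A'
  A' → α₁ A' | ... | α_m A' | ε

Y → C / becomes Y → C / Y'
Y → Y - - becomes Y' → - - Y'
Y → Y / becomes Y' → / Y'
Add Y' → ε

Productions for other non-terminals are unchanged:
  C → / /
  C → y -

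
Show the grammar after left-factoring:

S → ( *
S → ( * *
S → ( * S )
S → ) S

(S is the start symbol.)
Left-factoring transforms A → αβ₁ | αβ₂ into A → αA' and A' → β₁ | β₂
(α is the longest common prefix among the alternatives). Repeat until
no nonterminal has two alternatives with a common prefix.

Round 1: S has alternatives sharing prefix '( *'. Introduce S': S → ( * S'
  Add: S' → ε
  Add: S' → *
  Add: S' → S )

No remaining common prefixes — done.

Resulting grammar:
S → ( * S'
S' → ε
S' → *
S' → S )
S → ) S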